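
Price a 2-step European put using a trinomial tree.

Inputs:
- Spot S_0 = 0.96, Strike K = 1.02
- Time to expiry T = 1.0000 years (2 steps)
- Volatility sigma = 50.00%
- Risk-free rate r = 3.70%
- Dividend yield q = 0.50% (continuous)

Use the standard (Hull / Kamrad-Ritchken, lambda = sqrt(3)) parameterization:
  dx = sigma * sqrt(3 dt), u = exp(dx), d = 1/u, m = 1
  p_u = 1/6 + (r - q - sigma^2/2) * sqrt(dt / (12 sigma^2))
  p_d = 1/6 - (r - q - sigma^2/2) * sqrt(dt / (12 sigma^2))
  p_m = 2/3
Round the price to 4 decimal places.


Answer: Price = V(0,0) = 0.1899

Derivation:
dt = T/N = 0.500000; dx = sigma*sqrt(3*dt) = 0.612372
u = exp(dx) = 1.844803; d = 1/u = 0.542063
p_u = 0.128700, p_m = 0.666667, p_d = 0.204634
Discount per step: exp(-r*dt) = 0.981670
Stock lattice S(k, j) with j the centered position index:
  k=0: S(0,+0) = 0.9600
  k=1: S(1,-1) = 0.5204; S(1,+0) = 0.9600; S(1,+1) = 1.7710
  k=2: S(2,-2) = 0.2821; S(2,-1) = 0.5204; S(2,+0) = 0.9600; S(2,+1) = 1.7710; S(2,+2) = 3.2672
Terminal payoffs V(N, j) = max(K - S_T, 0):
  V(2,-2) = 0.737921; V(2,-1) = 0.499619; V(2,+0) = 0.060000; V(2,+1) = 0.000000; V(2,+2) = 0.000000
Backward induction: V(k, j) = exp(-r*dt) * [p_u * V(k+1, j+1) + p_m * V(k+1, j) + p_d * V(k+1, j-1)]
  V(1,-1) = exp(-r*dt) * [p_u*0.060000 + p_m*0.499619 + p_d*0.737921] = 0.482790
  V(1,+0) = exp(-r*dt) * [p_u*0.000000 + p_m*0.060000 + p_d*0.499619] = 0.139632
  V(1,+1) = exp(-r*dt) * [p_u*0.000000 + p_m*0.000000 + p_d*0.060000] = 0.012053
  V(0,+0) = exp(-r*dt) * [p_u*0.012053 + p_m*0.139632 + p_d*0.482790] = 0.189889


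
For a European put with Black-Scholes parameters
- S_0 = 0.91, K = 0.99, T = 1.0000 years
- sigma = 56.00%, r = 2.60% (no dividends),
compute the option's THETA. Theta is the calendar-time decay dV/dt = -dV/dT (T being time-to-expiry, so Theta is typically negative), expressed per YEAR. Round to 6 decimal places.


d1 = 0.1759636721; d2 = -0.3840363279
phi(d1) = 0.3928135763; exp(-qT) = 1.0000000000; exp(-rT) = 0.9743350896
Theta = -S*exp(-qT)*phi(d1)*sigma/(2*sqrt(T)) + r*K*exp(-rT)*N(-d2) - q*S*exp(-qT)*N(-d1)
N(-d1) = 0.4301612413; N(-d2) = 0.6495242388; sqrt(T) = 1.0000000000
Term 1 = -0.9100 * 1.0000000000 * 0.3928135763 * 0.5600 / (2 * 1.0000000000) = -0.1000888992
Term 2 = 0.0260 * 0.9900 * 0.9743350896 * 0.6495242388 = 0.0162896686
Term 3 = 0 (no dividend yield, q = 0)
Theta = -0.1000888992 + (0.0162896686) + (0.0000000000) = -0.083799

Answer: Theta = -0.083799


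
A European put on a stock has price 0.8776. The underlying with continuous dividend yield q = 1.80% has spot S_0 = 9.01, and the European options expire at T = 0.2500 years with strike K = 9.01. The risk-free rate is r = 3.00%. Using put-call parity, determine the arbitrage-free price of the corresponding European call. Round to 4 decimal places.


Answer: Call price = 0.9045

Derivation:
Put-call parity: C - P = S_0 * exp(-qT) - K * exp(-rT).
S_0 * exp(-qT) = 9.0100 * 0.99551011 = 8.96954609
K * exp(-rT) = 9.0100 * 0.99252805 = 8.94267777
C = P + S*exp(-qT) - K*exp(-rT)
C = 0.8776 + 8.96954609 - 8.94267777 = 0.9045


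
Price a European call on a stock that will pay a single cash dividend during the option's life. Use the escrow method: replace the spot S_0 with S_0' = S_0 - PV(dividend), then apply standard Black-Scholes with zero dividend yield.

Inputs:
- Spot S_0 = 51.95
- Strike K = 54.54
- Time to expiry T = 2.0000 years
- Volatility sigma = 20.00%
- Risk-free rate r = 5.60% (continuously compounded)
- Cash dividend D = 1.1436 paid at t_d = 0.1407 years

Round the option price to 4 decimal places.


Answer: Price = 6.6855

Derivation:
PV(D) = D * exp(-r * t_d) = 1.1436 * 0.99215176 = 1.13462475
S_0' = S_0 - PV(D) = 51.9500 - 1.13462475 = 50.81537525
d1 = (ln(S_0'/K) + (r + sigma^2/2)*T) / (sigma*sqrt(T)) = 0.28731373
d2 = d1 - sigma*sqrt(T) = 0.00447101
exp(-rT) = 0.89404426
N(d1) = 0.61306394; N(d2) = 0.50178367
C = S_0' * N(d1) - K * exp(-rT) * N(d2) = 50.81537525 * 0.61306394 - 54.5400 * 0.89404426 * 0.50178367 = 6.6855


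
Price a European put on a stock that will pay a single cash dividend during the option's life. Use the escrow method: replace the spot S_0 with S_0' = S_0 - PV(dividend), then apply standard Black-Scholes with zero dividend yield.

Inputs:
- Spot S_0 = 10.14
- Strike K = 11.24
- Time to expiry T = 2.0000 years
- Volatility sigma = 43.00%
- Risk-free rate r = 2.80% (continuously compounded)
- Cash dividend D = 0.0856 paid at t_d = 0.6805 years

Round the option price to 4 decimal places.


Answer: Price = 2.7667

Derivation:
PV(D) = D * exp(-r * t_d) = 0.0856 * 0.98112638 = 0.08398442
S_0' = S_0 - PV(D) = 10.1400 - 0.08398442 = 10.05601558
d1 = (ln(S_0'/K) + (r + sigma^2/2)*T) / (sigma*sqrt(T)) = 0.21310583
d2 = d1 - sigma*sqrt(T) = -0.39500600
exp(-rT) = 0.94553914
N(-d1) = 0.41562221; N(-d2) = 0.65358077
P = K * exp(-rT) * N(-d2) - S_0' * N(-d1) = 11.2400 * 0.94553914 * 0.65358077 - 10.05601558 * 0.41562221 = 2.7667


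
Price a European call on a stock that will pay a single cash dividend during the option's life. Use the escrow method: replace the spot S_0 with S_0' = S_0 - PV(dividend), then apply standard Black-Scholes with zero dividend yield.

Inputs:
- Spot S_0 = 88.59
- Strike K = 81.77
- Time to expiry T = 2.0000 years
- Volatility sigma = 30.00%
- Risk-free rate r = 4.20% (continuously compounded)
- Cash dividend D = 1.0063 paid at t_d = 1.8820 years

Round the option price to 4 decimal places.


PV(D) = D * exp(-r * t_d) = 1.0063 * 0.92399927 = 0.92982046
S_0' = S_0 - PV(D) = 88.5900 - 0.92982046 = 87.66017954
d1 = (ln(S_0'/K) + (r + sigma^2/2)*T) / (sigma*sqrt(T)) = 0.57407010
d2 = d1 - sigma*sqrt(T) = 0.14980603
exp(-rT) = 0.91943126
N(d1) = 0.71703982; N(d2) = 0.55954117
C = S_0' * N(d1) - K * exp(-rT) * N(d2) = 87.66017954 * 0.71703982 - 81.7700 * 0.91943126 * 0.55954117 = 20.7885

Answer: Price = 20.7885


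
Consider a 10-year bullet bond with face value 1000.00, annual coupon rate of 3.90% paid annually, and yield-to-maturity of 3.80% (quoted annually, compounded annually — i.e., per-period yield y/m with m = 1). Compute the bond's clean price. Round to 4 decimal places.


Coupon per period c = face * coupon_rate / m = 39.000000
Periods per year m = 1; per-period yield y/m = 0.038000
Number of cashflows N = 10
Cashflows (t years, CF_t, discount factor 1/(1+y/m)^(m*t), PV):
  t = 1.0000: CF_t = 39.000000, DF = 0.963391, PV = 37.572254
  t = 2.0000: CF_t = 39.000000, DF = 0.928122, PV = 36.196777
  t = 3.0000: CF_t = 39.000000, DF = 0.894145, PV = 34.871654
  t = 4.0000: CF_t = 39.000000, DF = 0.861411, PV = 33.595042
  t = 5.0000: CF_t = 39.000000, DF = 0.829876, PV = 32.365166
  t = 6.0000: CF_t = 39.000000, DF = 0.799495, PV = 31.180314
  t = 7.0000: CF_t = 39.000000, DF = 0.770227, PV = 30.038838
  t = 8.0000: CF_t = 39.000000, DF = 0.742030, PV = 28.939151
  t = 9.0000: CF_t = 39.000000, DF = 0.714865, PV = 27.879721
  t = 10.0000: CF_t = 1039.000000, DF = 0.688694, PV = 715.553339
Price P = sum_t PV_t = 1008.192256

Answer: Price = 1008.1923


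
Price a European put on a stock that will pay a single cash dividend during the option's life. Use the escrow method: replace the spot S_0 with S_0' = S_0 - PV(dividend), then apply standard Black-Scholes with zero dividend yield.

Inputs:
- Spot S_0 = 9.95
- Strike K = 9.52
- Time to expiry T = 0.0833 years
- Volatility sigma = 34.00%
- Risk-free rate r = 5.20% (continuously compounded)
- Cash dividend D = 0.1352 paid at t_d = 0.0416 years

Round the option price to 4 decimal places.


Answer: Price = 0.2329

Derivation:
PV(D) = D * exp(-r * t_d) = 0.1352 * 0.99783914 = 0.13490785
S_0' = S_0 - PV(D) = 9.9500 - 0.13490785 = 9.81509215
d1 = (ln(S_0'/K) + (r + sigma^2/2)*T) / (sigma*sqrt(T)) = 0.40428760
d2 = d1 - sigma*sqrt(T) = 0.30615769
exp(-rT) = 0.99567777
N(-d1) = 0.34300062; N(-d2) = 0.37974229
P = K * exp(-rT) * N(-d2) - S_0' * N(-d1) = 9.5200 * 0.99567777 * 0.37974229 - 9.81509215 * 0.34300062 = 0.2329


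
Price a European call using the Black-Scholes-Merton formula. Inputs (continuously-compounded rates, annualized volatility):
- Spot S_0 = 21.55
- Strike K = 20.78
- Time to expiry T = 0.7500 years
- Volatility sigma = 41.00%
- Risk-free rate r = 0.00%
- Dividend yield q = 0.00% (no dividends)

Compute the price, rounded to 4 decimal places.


Answer: Price = 3.3829

Derivation:
d1 = (ln(S/K) + (r - q + 0.5*sigma^2) * T) / (sigma * sqrt(T)) = 0.28000736
d2 = d1 - sigma * sqrt(T) = -0.07506305
exp(-rT) = 1.00000000; exp(-qT) = 1.00000000
C = S_0 * exp(-qT) * N(d1) - K * exp(-rT) * N(d2)
N(d1) = 0.61026407; N(d2) = 0.47008227
C = 21.5500 * 1.00000000 * 0.61026407 - 20.7800 * 1.00000000 * 0.47008227 = 3.3829


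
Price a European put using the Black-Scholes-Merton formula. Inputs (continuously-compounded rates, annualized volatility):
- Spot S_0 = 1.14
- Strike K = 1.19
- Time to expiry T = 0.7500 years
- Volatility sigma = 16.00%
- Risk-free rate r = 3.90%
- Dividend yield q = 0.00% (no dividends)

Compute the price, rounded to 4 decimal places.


Answer: Price = 0.0716

Derivation:
d1 = (ln(S/K) + (r - q + 0.5*sigma^2) * T) / (sigma * sqrt(T)) = -0.02940910
d2 = d1 - sigma * sqrt(T) = -0.16797317
exp(-rT) = 0.97117364; exp(-qT) = 1.00000000
P = K * exp(-rT) * N(-d2) - S_0 * exp(-qT) * N(-d1)
N(-d1) = 0.51173084; N(-d2) = 0.56669781
P = 1.1900 * 0.97117364 * 0.56669781 - 1.1400 * 1.00000000 * 0.51173084 = 0.0716


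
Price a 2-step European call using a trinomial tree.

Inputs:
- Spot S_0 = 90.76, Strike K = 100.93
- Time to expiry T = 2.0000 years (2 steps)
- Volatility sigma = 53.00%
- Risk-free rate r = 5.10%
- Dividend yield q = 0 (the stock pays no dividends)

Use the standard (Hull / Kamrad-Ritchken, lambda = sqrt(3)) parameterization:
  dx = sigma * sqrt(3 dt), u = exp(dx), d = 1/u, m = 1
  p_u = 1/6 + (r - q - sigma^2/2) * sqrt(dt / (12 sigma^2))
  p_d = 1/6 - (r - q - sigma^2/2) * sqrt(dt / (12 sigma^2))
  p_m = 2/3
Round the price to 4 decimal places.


dt = T/N = 1.000000; dx = sigma*sqrt(3*dt) = 0.917987
u = exp(dx) = 2.504244; d = 1/u = 0.399322
p_u = 0.117946, p_m = 0.666667, p_d = 0.215387
Discount per step: exp(-r*dt) = 0.950279
Stock lattice S(k, j) with j the centered position index:
  k=0: S(0,+0) = 90.7600
  k=1: S(1,-1) = 36.2425; S(1,+0) = 90.7600; S(1,+1) = 227.2852
  k=2: S(2,-2) = 14.4724; S(2,-1) = 36.2425; S(2,+0) = 90.7600; S(2,+1) = 227.2852; S(2,+2) = 569.1776
Terminal payoffs V(N, j) = max(S_T - K, 0):
  V(2,-2) = 0.000000; V(2,-1) = 0.000000; V(2,+0) = 0.000000; V(2,+1) = 126.355193; V(2,+2) = 468.247602
Backward induction: V(k, j) = exp(-r*dt) * [p_u * V(k+1, j+1) + p_m * V(k+1, j) + p_d * V(k+1, j-1)]
  V(1,-1) = exp(-r*dt) * [p_u*0.000000 + p_m*0.000000 + p_d*0.000000] = 0.000000
  V(1,+0) = exp(-r*dt) * [p_u*126.355193 + p_m*0.000000 + p_d*0.000000] = 14.162080
  V(1,+1) = exp(-r*dt) * [p_u*468.247602 + p_m*126.355193 + p_d*0.000000] = 132.530324
  V(0,+0) = exp(-r*dt) * [p_u*132.530324 + p_m*14.162080 + p_d*0.000000] = 23.826146

Answer: Price = V(0,0) = 23.8261


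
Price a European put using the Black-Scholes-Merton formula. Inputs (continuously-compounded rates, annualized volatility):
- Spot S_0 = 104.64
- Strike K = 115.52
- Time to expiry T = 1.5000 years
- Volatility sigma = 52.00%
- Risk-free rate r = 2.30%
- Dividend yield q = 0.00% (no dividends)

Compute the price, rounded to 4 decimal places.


d1 = (ln(S/K) + (r - q + 0.5*sigma^2) * T) / (sigma * sqrt(T)) = 0.21728578
d2 = d1 - sigma * sqrt(T) = -0.41958156
exp(-rT) = 0.96608834; exp(-qT) = 1.00000000
P = K * exp(-rT) * N(-d2) - S_0 * exp(-qT) * N(-d1)
N(-d1) = 0.41399282; N(-d2) = 0.66260442
P = 115.5200 * 0.96608834 * 0.66260442 - 104.6400 * 1.00000000 * 0.41399282 = 30.6281

Answer: Price = 30.6281


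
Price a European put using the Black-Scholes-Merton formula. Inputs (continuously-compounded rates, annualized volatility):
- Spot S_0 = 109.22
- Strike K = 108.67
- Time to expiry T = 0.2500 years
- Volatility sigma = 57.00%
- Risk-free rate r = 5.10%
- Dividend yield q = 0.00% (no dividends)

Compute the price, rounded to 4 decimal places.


d1 = (ln(S/K) + (r - q + 0.5*sigma^2) * T) / (sigma * sqrt(T)) = 0.20495063
d2 = d1 - sigma * sqrt(T) = -0.08004937
exp(-rT) = 0.98733094; exp(-qT) = 1.00000000
P = K * exp(-rT) * N(-d2) - S_0 * exp(-qT) * N(-d1)
N(-d1) = 0.41880535; N(-d2) = 0.53190100
P = 108.6700 * 0.98733094 * 0.53190100 - 109.2200 * 1.00000000 * 0.41880535 = 11.3275

Answer: Price = 11.3275


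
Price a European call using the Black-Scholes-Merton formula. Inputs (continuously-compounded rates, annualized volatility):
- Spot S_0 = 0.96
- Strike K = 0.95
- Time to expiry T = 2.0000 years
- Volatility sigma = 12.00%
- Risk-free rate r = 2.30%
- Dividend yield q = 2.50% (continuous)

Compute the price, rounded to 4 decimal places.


d1 = (ln(S/K) + (r - q + 0.5*sigma^2) * T) / (sigma * sqrt(T)) = 0.12298531
d2 = d1 - sigma * sqrt(T) = -0.04672031
exp(-rT) = 0.95504196; exp(-qT) = 0.95122942
C = S_0 * exp(-qT) * N(d1) - K * exp(-rT) * N(d2)
N(d1) = 0.54894064; N(d2) = 0.48136807
C = 0.9600 * 0.95122942 * 0.54894064 - 0.9500 * 0.95504196 * 0.48136807 = 0.0645

Answer: Price = 0.0645


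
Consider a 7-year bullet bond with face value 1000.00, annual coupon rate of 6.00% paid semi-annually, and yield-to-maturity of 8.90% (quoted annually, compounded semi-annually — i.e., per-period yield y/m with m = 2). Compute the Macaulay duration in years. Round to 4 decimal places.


Answer: Macaulay duration = 5.6983 years

Derivation:
Coupon per period c = face * coupon_rate / m = 30.000000
Periods per year m = 2; per-period yield y/m = 0.044500
Number of cashflows N = 14
Cashflows (t years, CF_t, discount factor 1/(1+y/m)^(m*t), PV):
  t = 0.5000: CF_t = 30.000000, DF = 0.957396, PV = 28.721876
  t = 1.0000: CF_t = 30.000000, DF = 0.916607, PV = 27.498206
  t = 1.5000: CF_t = 30.000000, DF = 0.877556, PV = 26.326670
  t = 2.0000: CF_t = 30.000000, DF = 0.840168, PV = 25.205045
  t = 2.5000: CF_t = 30.000000, DF = 0.804374, PV = 24.131206
  t = 3.0000: CF_t = 30.000000, DF = 0.770104, PV = 23.103118
  t = 3.5000: CF_t = 30.000000, DF = 0.737294, PV = 22.118830
  t = 4.0000: CF_t = 30.000000, DF = 0.705883, PV = 21.176476
  t = 4.5000: CF_t = 30.000000, DF = 0.675809, PV = 20.274271
  t = 5.0000: CF_t = 30.000000, DF = 0.647017, PV = 19.410504
  t = 5.5000: CF_t = 30.000000, DF = 0.619451, PV = 18.583537
  t = 6.0000: CF_t = 30.000000, DF = 0.593060, PV = 17.791801
  t = 6.5000: CF_t = 30.000000, DF = 0.567793, PV = 17.033797
  t = 7.0000: CF_t = 1030.000000, DF = 0.543603, PV = 559.911006
Price P = sum_t PV_t = 851.286344
Macaulay numerator sum_t t * PV_t:
  t * PV_t at t = 0.5000: 14.360938
  t * PV_t at t = 1.0000: 27.498206
  t * PV_t at t = 1.5000: 39.490004
  t * PV_t at t = 2.0000: 50.410090
  t * PV_t at t = 2.5000: 60.328016
  t * PV_t at t = 3.0000: 69.309353
  t * PV_t at t = 3.5000: 77.415904
  t * PV_t at t = 4.0000: 84.705906
  t * PV_t at t = 4.5000: 91.234221
  t * PV_t at t = 5.0000: 97.052520
  t * PV_t at t = 5.5000: 102.209451
  t * PV_t at t = 6.0000: 106.750809
  t * PV_t at t = 6.5000: 110.719683
  t * PV_t at t = 7.0000: 3919.377041
Macaulay duration D = (sum_t t * PV_t) / P = 4850.862143 / 851.286344 = 5.698273


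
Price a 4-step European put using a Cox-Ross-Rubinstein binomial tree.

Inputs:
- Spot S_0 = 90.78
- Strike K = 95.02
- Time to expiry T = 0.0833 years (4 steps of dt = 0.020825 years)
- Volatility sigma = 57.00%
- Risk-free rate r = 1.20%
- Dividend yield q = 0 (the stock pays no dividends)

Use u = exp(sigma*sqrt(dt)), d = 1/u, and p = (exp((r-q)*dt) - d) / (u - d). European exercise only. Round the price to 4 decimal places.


dt = T/N = 0.020825
u = exp(sigma*sqrt(dt)) = 1.085734; d = 1/u = 0.921036
p = (exp((r-q)*dt) - d) / (u - d) = 0.480965
Discount per step: exp(-r*dt) = 0.999750
Stock lattice S(k, i) with i counting down-moves:
  k=0: S(0,0) = 90.7800
  k=1: S(1,0) = 98.5629; S(1,1) = 83.6117
  k=2: S(2,0) = 107.0131; S(2,1) = 90.7800; S(2,2) = 77.0094
  k=3: S(3,0) = 116.1877; S(3,1) = 98.5629; S(3,2) = 83.6117; S(3,3) = 70.9284
  k=4: S(4,0) = 126.1489; S(4,1) = 107.0131; S(4,2) = 90.7800; S(4,3) = 77.0094; S(4,4) = 65.3276
Terminal payoffs V(N, i) = max(K - S_T, 0):
  V(4,0) = 0.000000; V(4,1) = 0.000000; V(4,2) = 4.240000; V(4,3) = 18.010632; V(4,4) = 29.692364
Backward induction: V(k, i) = exp(-r*dt) * [p * V(k+1, i) + (1-p) * V(k+1, i+1)].
  V(3,0) = exp(-r*dt) * [p*0.000000 + (1-p)*0.000000] = 0.000000
  V(3,1) = exp(-r*dt) * [p*0.000000 + (1-p)*4.240000] = 2.200158
  V(3,2) = exp(-r*dt) * [p*4.240000 + (1-p)*18.010632] = 11.384593
  V(3,3) = exp(-r*dt) * [p*18.010632 + (1-p)*29.692364] = 24.067843
  V(2,0) = exp(-r*dt) * [p*0.000000 + (1-p)*2.200158] = 1.141673
  V(2,1) = exp(-r*dt) * [p*2.200158 + (1-p)*11.384593] = 6.965459
  V(2,2) = exp(-r*dt) * [p*11.384593 + (1-p)*24.067843] = 17.963152
  V(1,0) = exp(-r*dt) * [p*1.141673 + (1-p)*6.965459] = 4.163381
  V(1,1) = exp(-r*dt) * [p*6.965459 + (1-p)*17.963152] = 12.670479
  V(0,0) = exp(-r*dt) * [p*4.163381 + (1-p)*12.670479] = 8.576718

Answer: Price = V(0,0) = 8.5767


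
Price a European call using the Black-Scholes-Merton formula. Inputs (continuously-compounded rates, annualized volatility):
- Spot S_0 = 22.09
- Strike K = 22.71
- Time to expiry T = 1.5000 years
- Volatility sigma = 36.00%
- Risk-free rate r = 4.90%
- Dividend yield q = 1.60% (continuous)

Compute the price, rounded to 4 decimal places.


d1 = (ln(S/K) + (r - q + 0.5*sigma^2) * T) / (sigma * sqrt(T)) = 0.26994207
d2 = d1 - sigma * sqrt(T) = -0.17096608
exp(-rT) = 0.92913615; exp(-qT) = 0.97628571
C = S_0 * exp(-qT) * N(d1) - K * exp(-rT) * N(d2)
N(d1) = 0.60639759; N(d2) = 0.43212522
C = 22.0900 * 0.97628571 * 0.60639759 - 22.7100 * 0.92913615 * 0.43212522 = 3.9595

Answer: Price = 3.9595


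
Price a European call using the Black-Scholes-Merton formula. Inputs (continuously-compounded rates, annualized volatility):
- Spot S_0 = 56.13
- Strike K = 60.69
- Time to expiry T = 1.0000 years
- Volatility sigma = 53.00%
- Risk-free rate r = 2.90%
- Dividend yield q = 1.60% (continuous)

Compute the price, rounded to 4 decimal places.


Answer: Price = 10.1625

Derivation:
d1 = (ln(S/K) + (r - q + 0.5*sigma^2) * T) / (sigma * sqrt(T)) = 0.14215375
d2 = d1 - sigma * sqrt(T) = -0.38784625
exp(-rT) = 0.97141646; exp(-qT) = 0.98412732
C = S_0 * exp(-qT) * N(d1) - K * exp(-rT) * N(d2)
N(d1) = 0.55652072; N(d2) = 0.34906491
C = 56.1300 * 0.98412732 * 0.55652072 - 60.6900 * 0.97141646 * 0.34906491 = 10.1625


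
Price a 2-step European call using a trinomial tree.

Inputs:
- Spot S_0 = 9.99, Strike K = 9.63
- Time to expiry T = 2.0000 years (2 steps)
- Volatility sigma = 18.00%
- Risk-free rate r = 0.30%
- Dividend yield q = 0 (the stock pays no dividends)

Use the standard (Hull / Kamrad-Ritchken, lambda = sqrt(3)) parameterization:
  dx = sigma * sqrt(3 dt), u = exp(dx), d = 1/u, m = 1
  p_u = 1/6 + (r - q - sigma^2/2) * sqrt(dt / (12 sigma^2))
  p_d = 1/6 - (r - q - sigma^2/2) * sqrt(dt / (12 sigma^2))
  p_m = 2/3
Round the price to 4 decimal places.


Answer: Price = V(0,0) = 1.1423

Derivation:
dt = T/N = 1.000000; dx = sigma*sqrt(3*dt) = 0.311769
u = exp(dx) = 1.365839; d = 1/u = 0.732151
p_u = 0.145497, p_m = 0.666667, p_d = 0.187836
Discount per step: exp(-r*dt) = 0.997004
Stock lattice S(k, j) with j the centered position index:
  k=0: S(0,+0) = 9.9900
  k=1: S(1,-1) = 7.3142; S(1,+0) = 9.9900; S(1,+1) = 13.6447
  k=2: S(2,-2) = 5.3551; S(2,-1) = 7.3142; S(2,+0) = 9.9900; S(2,+1) = 13.6447; S(2,+2) = 18.6365
Terminal payoffs V(N, j) = max(S_T - K, 0):
  V(2,-2) = 0.000000; V(2,-1) = 0.000000; V(2,+0) = 0.360000; V(2,+1) = 4.014735; V(2,+2) = 9.006516
Backward induction: V(k, j) = exp(-r*dt) * [p_u * V(k+1, j+1) + p_m * V(k+1, j) + p_d * V(k+1, j-1)]
  V(1,-1) = exp(-r*dt) * [p_u*0.360000 + p_m*0.000000 + p_d*0.000000] = 0.052222
  V(1,+0) = exp(-r*dt) * [p_u*4.014735 + p_m*0.360000 + p_d*0.000000] = 0.821664
  V(1,+1) = exp(-r*dt) * [p_u*9.006516 + p_m*4.014735 + p_d*0.360000] = 4.042388
  V(0,+0) = exp(-r*dt) * [p_u*4.042388 + p_m*0.821664 + p_d*0.052222] = 1.142309


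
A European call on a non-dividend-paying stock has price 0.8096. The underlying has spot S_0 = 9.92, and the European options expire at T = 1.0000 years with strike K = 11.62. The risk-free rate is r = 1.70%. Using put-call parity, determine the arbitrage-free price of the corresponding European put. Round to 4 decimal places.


Put-call parity: C - P = S_0 * exp(-qT) - K * exp(-rT).
S_0 * exp(-qT) = 9.9200 * 1.00000000 = 9.92000000
K * exp(-rT) = 11.6200 * 0.98314368 = 11.42412962
P = C - S*exp(-qT) + K*exp(-rT)
P = 0.8096 - 9.92000000 + 11.42412962 = 2.3137

Answer: Put price = 2.3137


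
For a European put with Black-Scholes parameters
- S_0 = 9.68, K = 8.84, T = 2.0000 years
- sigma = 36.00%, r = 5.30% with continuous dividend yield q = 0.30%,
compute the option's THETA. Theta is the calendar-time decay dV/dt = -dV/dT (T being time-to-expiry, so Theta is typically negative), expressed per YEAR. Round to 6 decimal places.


d1 = 0.6292759790; d2 = 0.1201590966
phi(d1) = 0.3272821415; exp(-qT) = 0.9940179641; exp(-rT) = 0.8994246481
Theta = -S*exp(-qT)*phi(d1)*sigma/(2*sqrt(T)) + r*K*exp(-rT)*N(-d2) - q*S*exp(-qT)*N(-d1)
N(-d1) = 0.2645841973; N(-d2) = 0.4521785596; sqrt(T) = 1.4142135624
Term 1 = -9.6800 * 0.9940179641 * 0.3272821415 * 0.3600 / (2 * 1.4142135624) = -0.4008200205
Term 2 = 0.0530 * 8.8400 * 0.8994246481 * 0.4521785596 = 0.1905473379
Term 3 = -0.0030 * 9.6800 * 0.9940179641 * 0.2645841973 = -0.0076375620
Theta = -0.4008200205 + (0.1905473379) + (-0.0076375620) = -0.217910

Answer: Theta = -0.217910


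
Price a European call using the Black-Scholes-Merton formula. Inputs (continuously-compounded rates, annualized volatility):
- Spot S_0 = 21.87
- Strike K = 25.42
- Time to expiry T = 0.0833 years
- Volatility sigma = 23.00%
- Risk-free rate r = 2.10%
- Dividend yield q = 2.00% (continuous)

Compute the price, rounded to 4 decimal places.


d1 = (ln(S/K) + (r - q + 0.5*sigma^2) * T) / (sigma * sqrt(T)) = -2.23153633
d2 = d1 - sigma * sqrt(T) = -2.29791833
exp(-rT) = 0.99825223; exp(-qT) = 0.99833539
C = S_0 * exp(-qT) * N(d1) - K * exp(-rT) * N(d2)
N(d1) = 0.01282281; N(d2) = 0.01078322
C = 21.8700 * 0.99833539 * 0.01282281 - 25.4200 * 0.99825223 * 0.01078322 = 0.0063

Answer: Price = 0.0063


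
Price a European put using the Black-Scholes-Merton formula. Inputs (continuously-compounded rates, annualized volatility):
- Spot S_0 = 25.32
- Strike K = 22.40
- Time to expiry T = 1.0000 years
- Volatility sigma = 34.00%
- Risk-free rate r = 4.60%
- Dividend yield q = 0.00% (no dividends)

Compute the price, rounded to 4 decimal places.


d1 = (ln(S/K) + (r - q + 0.5*sigma^2) * T) / (sigma * sqrt(T)) = 0.66568717
d2 = d1 - sigma * sqrt(T) = 0.32568717
exp(-rT) = 0.95504196; exp(-qT) = 1.00000000
P = K * exp(-rT) * N(-d2) - S_0 * exp(-qT) * N(-d1)
N(-d1) = 0.25280554; N(-d2) = 0.37233053
P = 22.4000 * 0.95504196 * 0.37233053 - 25.3200 * 1.00000000 * 0.25280554 = 1.5642

Answer: Price = 1.5642


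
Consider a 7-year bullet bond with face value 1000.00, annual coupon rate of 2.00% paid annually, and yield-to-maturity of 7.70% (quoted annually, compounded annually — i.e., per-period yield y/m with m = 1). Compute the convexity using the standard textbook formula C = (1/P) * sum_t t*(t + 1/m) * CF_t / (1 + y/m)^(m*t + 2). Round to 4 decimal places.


Answer: Convexity = 43.7935

Derivation:
Coupon per period c = face * coupon_rate / m = 20.000000
Periods per year m = 1; per-period yield y/m = 0.077000
Number of cashflows N = 7
Cashflows (t years, CF_t, discount factor 1/(1+y/m)^(m*t), PV):
  t = 1.0000: CF_t = 20.000000, DF = 0.928505, PV = 18.570102
  t = 2.0000: CF_t = 20.000000, DF = 0.862122, PV = 17.242435
  t = 3.0000: CF_t = 20.000000, DF = 0.800484, PV = 16.009689
  t = 4.0000: CF_t = 20.000000, DF = 0.743254, PV = 14.865078
  t = 5.0000: CF_t = 20.000000, DF = 0.690115, PV = 13.802301
  t = 6.0000: CF_t = 20.000000, DF = 0.640775, PV = 12.815507
  t = 7.0000: CF_t = 1020.000000, DF = 0.594963, PV = 606.862426
Price P = sum_t PV_t = 700.167536
Convexity numerator sum_t t*(t + 1/m) * CF_t / (1+y/m)^(m*t + 2):
  t = 1.0000: term = 32.019377
  t = 2.0000: term = 89.190466
  t = 3.0000: term = 165.627606
  t = 4.0000: term = 256.310130
  t = 5.0000: term = 356.977897
  t = 6.0000: term = 464.038121
  t = 7.0000: term = 29298.600034
Convexity = (1/P) * sum = 30662.763632 / 700.167536 = 43.793467


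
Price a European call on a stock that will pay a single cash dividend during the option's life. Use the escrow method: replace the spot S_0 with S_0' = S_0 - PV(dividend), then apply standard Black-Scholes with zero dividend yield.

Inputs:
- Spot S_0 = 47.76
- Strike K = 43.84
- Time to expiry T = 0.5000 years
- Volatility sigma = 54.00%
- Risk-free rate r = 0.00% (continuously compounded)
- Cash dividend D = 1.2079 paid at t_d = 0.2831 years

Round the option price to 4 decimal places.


PV(D) = D * exp(-r * t_d) = 1.2079 * 1.00000000 = 1.20790000
S_0' = S_0 - PV(D) = 47.7600 - 1.20790000 = 46.55210000
d1 = (ln(S_0'/K) + (r + sigma^2/2)*T) / (sigma*sqrt(T)) = 0.34812038
d2 = d1 - sigma*sqrt(T) = -0.03371728
exp(-rT) = 1.00000000
N(d1) = 0.63612511; N(d2) = 0.48655130
C = S_0' * N(d1) - K * exp(-rT) * N(d2) = 46.55210000 * 0.63612511 - 43.8400 * 1.00000000 * 0.48655130 = 8.2826

Answer: Price = 8.2826


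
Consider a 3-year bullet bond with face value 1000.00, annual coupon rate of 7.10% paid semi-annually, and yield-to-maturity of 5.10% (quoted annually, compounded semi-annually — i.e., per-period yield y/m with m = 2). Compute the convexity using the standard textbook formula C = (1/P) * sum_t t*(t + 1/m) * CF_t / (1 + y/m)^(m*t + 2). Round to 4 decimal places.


Coupon per period c = face * coupon_rate / m = 35.500000
Periods per year m = 2; per-period yield y/m = 0.025500
Number of cashflows N = 6
Cashflows (t years, CF_t, discount factor 1/(1+y/m)^(m*t), PV):
  t = 0.5000: CF_t = 35.500000, DF = 0.975134, PV = 34.617260
  t = 1.0000: CF_t = 35.500000, DF = 0.950886, PV = 33.756470
  t = 1.5000: CF_t = 35.500000, DF = 0.927242, PV = 32.917084
  t = 2.0000: CF_t = 35.500000, DF = 0.904185, PV = 32.098571
  t = 2.5000: CF_t = 35.500000, DF = 0.881702, PV = 31.300410
  t = 3.0000: CF_t = 1035.500000, DF = 0.859777, PV = 890.299470
Price P = sum_t PV_t = 1054.989265
Convexity numerator sum_t t*(t + 1/m) * CF_t / (1+y/m)^(m*t + 2):
  t = 0.5000: term = 16.458542
  t = 1.0000: term = 48.147856
  t = 1.5000: term = 93.901231
  t = 2.0000: term = 152.610484
  t = 2.5000: term = 223.223526
  t = 3.0000: term = 8889.024120
Convexity = (1/P) * sum = 9423.365759 / 1054.989265 = 8.932191

Answer: Convexity = 8.9322


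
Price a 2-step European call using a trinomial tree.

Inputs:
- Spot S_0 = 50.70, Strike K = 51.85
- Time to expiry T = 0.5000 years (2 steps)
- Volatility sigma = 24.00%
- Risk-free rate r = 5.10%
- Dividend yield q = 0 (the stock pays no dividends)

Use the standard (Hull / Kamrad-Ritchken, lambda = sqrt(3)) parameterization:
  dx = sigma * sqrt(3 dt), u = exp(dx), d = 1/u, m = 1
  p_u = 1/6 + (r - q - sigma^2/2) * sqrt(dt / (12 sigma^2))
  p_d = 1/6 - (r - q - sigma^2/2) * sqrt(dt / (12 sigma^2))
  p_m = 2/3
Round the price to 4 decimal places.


dt = T/N = 0.250000; dx = sigma*sqrt(3*dt) = 0.207846
u = exp(dx) = 1.231024; d = 1/u = 0.812332
p_u = 0.180018, p_m = 0.666667, p_d = 0.153315
Discount per step: exp(-r*dt) = 0.987331
Stock lattice S(k, j) with j the centered position index:
  k=0: S(0,+0) = 50.7000
  k=1: S(1,-1) = 41.1852; S(1,+0) = 50.7000; S(1,+1) = 62.4129
  k=2: S(2,-2) = 33.4561; S(2,-1) = 41.1852; S(2,+0) = 50.7000; S(2,+1) = 62.4129; S(2,+2) = 76.8318
Terminal payoffs V(N, j) = max(S_T - K, 0):
  V(2,-2) = 0.000000; V(2,-1) = 0.000000; V(2,+0) = 0.000000; V(2,+1) = 10.562901; V(2,+2) = 24.981761
Backward induction: V(k, j) = exp(-r*dt) * [p_u * V(k+1, j+1) + p_m * V(k+1, j) + p_d * V(k+1, j-1)]
  V(1,-1) = exp(-r*dt) * [p_u*0.000000 + p_m*0.000000 + p_d*0.000000] = 0.000000
  V(1,+0) = exp(-r*dt) * [p_u*10.562901 + p_m*0.000000 + p_d*0.000000] = 1.877421
  V(1,+1) = exp(-r*dt) * [p_u*24.981761 + p_m*10.562901 + p_d*0.000000] = 11.392909
  V(0,+0) = exp(-r*dt) * [p_u*11.392909 + p_m*1.877421 + p_d*0.000000] = 3.260701

Answer: Price = V(0,0) = 3.2607


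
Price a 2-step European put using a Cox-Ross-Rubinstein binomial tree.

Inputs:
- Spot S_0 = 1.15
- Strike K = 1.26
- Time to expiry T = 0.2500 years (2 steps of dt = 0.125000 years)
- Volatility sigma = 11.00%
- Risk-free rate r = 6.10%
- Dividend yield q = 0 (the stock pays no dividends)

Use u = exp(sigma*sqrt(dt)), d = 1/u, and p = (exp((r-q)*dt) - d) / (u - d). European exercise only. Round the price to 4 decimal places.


dt = T/N = 0.125000
u = exp(sigma*sqrt(dt)) = 1.039657; d = 1/u = 0.961856
p = (exp((r-q)*dt) - d) / (u - d) = 0.588659
Discount per step: exp(-r*dt) = 0.992404
Stock lattice S(k, i) with i counting down-moves:
  k=0: S(0,0) = 1.1500
  k=1: S(1,0) = 1.1956; S(1,1) = 1.1061
  k=2: S(2,0) = 1.2430; S(2,1) = 1.1500; S(2,2) = 1.0639
Terminal payoffs V(N, i) = max(K - S_T, 0):
  V(2,0) = 0.016980; V(2,1) = 0.110000; V(2,2) = 0.196059
Backward induction: V(k, i) = exp(-r*dt) * [p * V(k+1, i) + (1-p) * V(k+1, i+1)].
  V(1,0) = exp(-r*dt) * [p*0.016980 + (1-p)*0.110000] = 0.054823
  V(1,1) = exp(-r*dt) * [p*0.110000 + (1-p)*0.196059] = 0.144295
  V(0,0) = exp(-r*dt) * [p*0.054823 + (1-p)*0.144295] = 0.090931

Answer: Price = V(0,0) = 0.0909


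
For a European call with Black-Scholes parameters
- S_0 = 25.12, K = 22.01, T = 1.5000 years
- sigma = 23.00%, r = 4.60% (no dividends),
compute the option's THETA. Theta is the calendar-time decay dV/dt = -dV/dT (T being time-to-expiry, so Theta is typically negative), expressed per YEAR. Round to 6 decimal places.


Answer: Theta = -1.330223

Derivation:
d1 = 0.8549871033; d2 = 0.5732957828
phi(d1) = 0.2768055495; exp(-qT) = 1.0000000000; exp(-rT) = 0.9333266801
Theta = -S*exp(-qT)*phi(d1)*sigma/(2*sqrt(T)) - r*K*exp(-rT)*N(d2) + q*S*exp(-qT)*N(d1)
N(d1) = 0.8037208563; N(d2) = 0.7167777799; sqrt(T) = 1.2247448714
Term 1 = -25.1200 * 1.0000000000 * 0.2768055495 * 0.2300 / (2 * 1.2247448714) = -0.6528999550
Term 2 = -0.0460 * 22.0100 * 0.9333266801 * 0.7167777799 = -0.6773234140
Term 3 = 0 (no dividend yield, q = 0)
Theta = -0.6528999550 + (-0.6773234140) + (0.0000000000) = -1.330223


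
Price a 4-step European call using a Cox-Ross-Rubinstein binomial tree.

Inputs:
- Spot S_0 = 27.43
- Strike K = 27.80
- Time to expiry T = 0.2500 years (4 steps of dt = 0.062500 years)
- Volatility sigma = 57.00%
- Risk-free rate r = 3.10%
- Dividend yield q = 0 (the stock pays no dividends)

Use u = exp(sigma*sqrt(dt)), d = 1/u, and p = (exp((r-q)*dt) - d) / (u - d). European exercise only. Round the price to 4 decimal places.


dt = T/N = 0.062500
u = exp(sigma*sqrt(dt)) = 1.153153; d = 1/u = 0.867188
p = (exp((r-q)*dt) - d) / (u - d) = 0.471217
Discount per step: exp(-r*dt) = 0.998064
Stock lattice S(k, i) with i counting down-moves:
  k=0: S(0,0) = 27.4300
  k=1: S(1,0) = 31.6310; S(1,1) = 23.7870
  k=2: S(2,0) = 36.4754; S(2,1) = 27.4300; S(2,2) = 20.6278
  k=3: S(3,0) = 42.0617; S(3,1) = 31.6310; S(3,2) = 23.7870; S(3,3) = 17.8881
  k=4: S(4,0) = 48.5036; S(4,1) = 36.4754; S(4,2) = 27.4300; S(4,3) = 20.6278; S(4,4) = 15.5124
Terminal payoffs V(N, i) = max(S_T - K, 0):
  V(4,0) = 20.703565; V(4,1) = 8.675372; V(4,2) = 0.000000; V(4,3) = 0.000000; V(4,4) = 0.000000
Backward induction: V(k, i) = exp(-r*dt) * [p * V(k+1, i) + (1-p) * V(k+1, i+1)].
  V(3,0) = exp(-r*dt) * [p*20.703565 + (1-p)*8.675372] = 14.315498
  V(3,1) = exp(-r*dt) * [p*8.675372 + (1-p)*0.000000] = 4.080070
  V(3,2) = exp(-r*dt) * [p*0.000000 + (1-p)*0.000000] = 0.000000
  V(3,3) = exp(-r*dt) * [p*0.000000 + (1-p)*0.000000] = 0.000000
  V(2,0) = exp(-r*dt) * [p*14.315498 + (1-p)*4.080070] = 8.885945
  V(2,1) = exp(-r*dt) * [p*4.080070 + (1-p)*0.000000] = 1.918877
  V(2,2) = exp(-r*dt) * [p*0.000000 + (1-p)*0.000000] = 0.000000
  V(1,0) = exp(-r*dt) * [p*8.885945 + (1-p)*1.918877] = 5.191809
  V(1,1) = exp(-r*dt) * [p*1.918877 + (1-p)*0.000000] = 0.902457
  V(0,0) = exp(-r*dt) * [p*5.191809 + (1-p)*0.902457] = 2.918014

Answer: Price = V(0,0) = 2.9180


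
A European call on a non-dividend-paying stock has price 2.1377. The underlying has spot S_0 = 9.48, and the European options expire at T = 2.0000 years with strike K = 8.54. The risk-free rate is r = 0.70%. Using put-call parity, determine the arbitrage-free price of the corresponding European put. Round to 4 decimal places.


Answer: Put price = 1.0790

Derivation:
Put-call parity: C - P = S_0 * exp(-qT) - K * exp(-rT).
S_0 * exp(-qT) = 9.4800 * 1.00000000 = 9.48000000
K * exp(-rT) = 8.5400 * 0.98609754 = 8.42127303
P = C - S*exp(-qT) + K*exp(-rT)
P = 2.1377 - 9.48000000 + 8.42127303 = 1.0790


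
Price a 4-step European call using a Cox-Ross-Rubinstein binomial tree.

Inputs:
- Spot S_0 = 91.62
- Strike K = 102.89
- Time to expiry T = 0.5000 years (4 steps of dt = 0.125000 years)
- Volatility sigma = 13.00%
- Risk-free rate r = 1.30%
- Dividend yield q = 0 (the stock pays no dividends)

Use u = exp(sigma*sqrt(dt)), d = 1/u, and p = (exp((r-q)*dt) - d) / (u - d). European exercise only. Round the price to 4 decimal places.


Answer: Price = V(0,0) = 0.4711

Derivation:
dt = T/N = 0.125000
u = exp(sigma*sqrt(dt)) = 1.047035; d = 1/u = 0.955078
p = (exp((r-q)*dt) - d) / (u - d) = 0.506197
Discount per step: exp(-r*dt) = 0.998376
Stock lattice S(k, i) with i counting down-moves:
  k=0: S(0,0) = 91.6200
  k=1: S(1,0) = 95.9293; S(1,1) = 87.5043
  k=2: S(2,0) = 100.4413; S(2,1) = 91.6200; S(2,2) = 83.5734
  k=3: S(3,0) = 105.1655; S(3,1) = 95.9293; S(3,2) = 87.5043; S(3,3) = 79.8192
  k=4: S(4,0) = 110.1119; S(4,1) = 100.4413; S(4,2) = 91.6200; S(4,3) = 83.5734; S(4,4) = 76.2336
Terminal payoffs V(N, i) = max(S_T - K, 0):
  V(4,0) = 7.221925; V(4,1) = 0.000000; V(4,2) = 0.000000; V(4,3) = 0.000000; V(4,4) = 0.000000
Backward induction: V(k, i) = exp(-r*dt) * [p * V(k+1, i) + (1-p) * V(k+1, i+1)].
  V(3,0) = exp(-r*dt) * [p*7.221925 + (1-p)*0.000000] = 3.649784
  V(3,1) = exp(-r*dt) * [p*0.000000 + (1-p)*0.000000] = 0.000000
  V(3,2) = exp(-r*dt) * [p*0.000000 + (1-p)*0.000000] = 0.000000
  V(3,3) = exp(-r*dt) * [p*0.000000 + (1-p)*0.000000] = 0.000000
  V(2,0) = exp(-r*dt) * [p*3.649784 + (1-p)*0.000000] = 1.844511
  V(2,1) = exp(-r*dt) * [p*0.000000 + (1-p)*0.000000] = 0.000000
  V(2,2) = exp(-r*dt) * [p*0.000000 + (1-p)*0.000000] = 0.000000
  V(1,0) = exp(-r*dt) * [p*1.844511 + (1-p)*0.000000] = 0.932171
  V(1,1) = exp(-r*dt) * [p*0.000000 + (1-p)*0.000000] = 0.000000
  V(0,0) = exp(-r*dt) * [p*0.932171 + (1-p)*0.000000] = 0.471096


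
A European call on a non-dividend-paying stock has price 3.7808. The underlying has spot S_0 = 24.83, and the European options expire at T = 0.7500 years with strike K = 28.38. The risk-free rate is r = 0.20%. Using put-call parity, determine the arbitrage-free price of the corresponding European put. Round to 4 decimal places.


Put-call parity: C - P = S_0 * exp(-qT) - K * exp(-rT).
S_0 * exp(-qT) = 24.8300 * 1.00000000 = 24.83000000
K * exp(-rT) = 28.3800 * 0.99850112 = 28.33746191
P = C - S*exp(-qT) + K*exp(-rT)
P = 3.7808 - 24.83000000 + 28.33746191 = 7.2883

Answer: Put price = 7.2883


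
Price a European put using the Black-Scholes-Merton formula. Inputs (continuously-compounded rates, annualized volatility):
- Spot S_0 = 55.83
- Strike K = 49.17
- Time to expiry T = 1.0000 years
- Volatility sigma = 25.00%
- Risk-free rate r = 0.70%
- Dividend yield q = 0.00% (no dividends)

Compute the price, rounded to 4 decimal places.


Answer: Price = 2.4295

Derivation:
d1 = (ln(S/K) + (r - q + 0.5*sigma^2) * T) / (sigma * sqrt(T)) = 0.66111071
d2 = d1 - sigma * sqrt(T) = 0.41111071
exp(-rT) = 0.99302444; exp(-qT) = 1.00000000
P = K * exp(-rT) * N(-d2) - S_0 * exp(-qT) * N(-d1)
N(-d1) = 0.25427066; N(-d2) = 0.34049568
P = 49.1700 * 0.99302444 * 0.34049568 - 55.8300 * 1.00000000 * 0.25427066 = 2.4295


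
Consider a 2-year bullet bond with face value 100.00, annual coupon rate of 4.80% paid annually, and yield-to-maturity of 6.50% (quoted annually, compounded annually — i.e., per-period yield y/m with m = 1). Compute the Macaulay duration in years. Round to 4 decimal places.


Answer: Macaulay duration = 1.9535 years

Derivation:
Coupon per period c = face * coupon_rate / m = 4.800000
Periods per year m = 1; per-period yield y/m = 0.065000
Number of cashflows N = 2
Cashflows (t years, CF_t, discount factor 1/(1+y/m)^(m*t), PV):
  t = 1.0000: CF_t = 4.800000, DF = 0.938967, PV = 4.507042
  t = 2.0000: CF_t = 104.800000, DF = 0.881659, PV = 92.397893
Price P = sum_t PV_t = 96.904935
Macaulay numerator sum_t t * PV_t:
  t * PV_t at t = 1.0000: 4.507042
  t * PV_t at t = 2.0000: 184.795786
Macaulay duration D = (sum_t t * PV_t) / P = 189.302828 / 96.904935 = 1.953490


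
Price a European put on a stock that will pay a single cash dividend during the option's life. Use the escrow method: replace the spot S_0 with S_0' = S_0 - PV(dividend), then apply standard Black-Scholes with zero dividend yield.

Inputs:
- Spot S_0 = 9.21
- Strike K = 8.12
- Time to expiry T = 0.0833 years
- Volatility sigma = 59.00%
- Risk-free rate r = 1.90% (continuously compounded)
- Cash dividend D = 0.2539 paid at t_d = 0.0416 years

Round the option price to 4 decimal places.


PV(D) = D * exp(-r * t_d) = 0.2539 * 0.99920991 = 0.25369940
S_0' = S_0 - PV(D) = 9.2100 - 0.25369940 = 8.95630060
d1 = (ln(S_0'/K) + (r + sigma^2/2)*T) / (sigma*sqrt(T)) = 0.67010405
d2 = d1 - sigma*sqrt(T) = 0.49981979
exp(-rT) = 0.99841855
N(-d1) = 0.25139573; N(-d2) = 0.30860099
P = K * exp(-rT) * N(-d2) - S_0' * N(-d1) = 8.1200 * 0.99841855 * 0.30860099 - 8.95630060 * 0.25139573 = 0.2503

Answer: Price = 0.2503


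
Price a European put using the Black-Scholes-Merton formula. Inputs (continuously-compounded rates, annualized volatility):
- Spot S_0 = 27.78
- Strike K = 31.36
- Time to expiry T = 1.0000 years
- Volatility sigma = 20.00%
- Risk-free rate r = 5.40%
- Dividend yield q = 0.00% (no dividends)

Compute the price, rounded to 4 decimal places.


Answer: Price = 3.3831

Derivation:
d1 = (ln(S/K) + (r - q + 0.5*sigma^2) * T) / (sigma * sqrt(T)) = -0.23608429
d2 = d1 - sigma * sqrt(T) = -0.43608429
exp(-rT) = 0.94743211; exp(-qT) = 1.00000000
P = K * exp(-rT) * N(-d2) - S_0 * exp(-qT) * N(-d1)
N(-d1) = 0.59331637; N(-d2) = 0.66861221
P = 31.3600 * 0.94743211 * 0.66861221 - 27.7800 * 1.00000000 * 0.59331637 = 3.3831


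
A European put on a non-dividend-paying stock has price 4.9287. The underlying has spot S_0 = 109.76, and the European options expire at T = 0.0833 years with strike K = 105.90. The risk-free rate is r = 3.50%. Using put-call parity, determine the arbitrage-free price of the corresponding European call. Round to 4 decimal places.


Answer: Call price = 9.0970

Derivation:
Put-call parity: C - P = S_0 * exp(-qT) - K * exp(-rT).
S_0 * exp(-qT) = 109.7600 * 1.00000000 = 109.76000000
K * exp(-rT) = 105.9000 * 0.99708875 = 105.59169820
C = P + S*exp(-qT) - K*exp(-rT)
C = 4.9287 + 109.76000000 - 105.59169820 = 9.0970


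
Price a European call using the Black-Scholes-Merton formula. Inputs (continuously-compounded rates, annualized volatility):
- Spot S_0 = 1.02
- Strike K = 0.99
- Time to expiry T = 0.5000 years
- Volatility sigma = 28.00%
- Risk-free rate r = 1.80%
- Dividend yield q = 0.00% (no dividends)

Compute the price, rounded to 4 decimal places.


Answer: Price = 0.0998

Derivation:
d1 = (ln(S/K) + (r - q + 0.5*sigma^2) * T) / (sigma * sqrt(T)) = 0.29523205
d2 = d1 - sigma * sqrt(T) = 0.09724215
exp(-rT) = 0.99104038; exp(-qT) = 1.00000000
C = S_0 * exp(-qT) * N(d1) - K * exp(-rT) * N(d2)
N(d1) = 0.61609169; N(d2) = 0.53873295
C = 1.0200 * 1.00000000 * 0.61609169 - 0.9900 * 0.99104038 * 0.53873295 = 0.0998


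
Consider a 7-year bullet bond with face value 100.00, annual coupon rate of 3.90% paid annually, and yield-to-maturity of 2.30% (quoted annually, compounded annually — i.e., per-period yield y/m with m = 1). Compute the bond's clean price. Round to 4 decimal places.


Answer: Price = 110.2368

Derivation:
Coupon per period c = face * coupon_rate / m = 3.900000
Periods per year m = 1; per-period yield y/m = 0.023000
Number of cashflows N = 7
Cashflows (t years, CF_t, discount factor 1/(1+y/m)^(m*t), PV):
  t = 1.0000: CF_t = 3.900000, DF = 0.977517, PV = 3.812317
  t = 2.0000: CF_t = 3.900000, DF = 0.955540, PV = 3.726605
  t = 3.0000: CF_t = 3.900000, DF = 0.934056, PV = 3.642820
  t = 4.0000: CF_t = 3.900000, DF = 0.913056, PV = 3.560919
  t = 5.0000: CF_t = 3.900000, DF = 0.892528, PV = 3.480859
  t = 6.0000: CF_t = 3.900000, DF = 0.872461, PV = 3.402599
  t = 7.0000: CF_t = 103.900000, DF = 0.852846, PV = 88.610689
Price P = sum_t PV_t = 110.236807
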